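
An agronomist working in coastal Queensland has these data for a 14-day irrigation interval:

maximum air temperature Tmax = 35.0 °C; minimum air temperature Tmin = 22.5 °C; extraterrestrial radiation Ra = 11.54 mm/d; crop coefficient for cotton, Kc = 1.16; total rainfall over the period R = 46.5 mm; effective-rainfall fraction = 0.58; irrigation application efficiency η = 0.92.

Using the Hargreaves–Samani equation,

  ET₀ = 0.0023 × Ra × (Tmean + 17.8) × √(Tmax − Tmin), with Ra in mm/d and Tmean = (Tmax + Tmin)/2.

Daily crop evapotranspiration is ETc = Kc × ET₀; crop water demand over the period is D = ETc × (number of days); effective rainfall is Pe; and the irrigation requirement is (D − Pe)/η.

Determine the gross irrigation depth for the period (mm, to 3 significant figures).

Tmean = (35.0 + 22.5)/2 = 28.75 °C
ET₀ = 0.0023 × 11.54 × (28.75 + 17.8) × √12.5 = 0.0023 × 11.54 × 46.55 × 3.5355 = 4.3682 mm/d
ETc = Kc × ET₀ = 1.16 × 4.3682 = 5.0671 mm/d
Crop demand D = ETc × 14 d = 5.0671 × 14 = 70.939 mm
Pe = 0.58 × 46.5 = 26.970 mm
D − Pe = 70.939 − 26.970 = 43.969 mm
Gross irrigation = 43.969 / 0.92 = 47.792 mm

47.8 mm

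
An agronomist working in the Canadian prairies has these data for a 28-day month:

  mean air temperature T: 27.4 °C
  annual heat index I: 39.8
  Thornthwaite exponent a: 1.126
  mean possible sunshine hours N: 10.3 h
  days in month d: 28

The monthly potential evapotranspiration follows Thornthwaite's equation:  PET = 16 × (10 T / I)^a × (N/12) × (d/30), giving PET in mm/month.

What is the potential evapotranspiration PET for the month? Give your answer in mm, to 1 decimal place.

112.5 mm

10T/I = 10 × 27.4 / 39.8 = 6.8844
(10T/I)^a = 6.8844^1.126 = 8.7788
Uncorrected PET = 16 × 8.7788 = 140.461 mm
Correction = (N/12)(d/30) = (10.3/12)(28/30) = 0.8011
PET = 140.461 × 0.8011 = 112.523 mm/month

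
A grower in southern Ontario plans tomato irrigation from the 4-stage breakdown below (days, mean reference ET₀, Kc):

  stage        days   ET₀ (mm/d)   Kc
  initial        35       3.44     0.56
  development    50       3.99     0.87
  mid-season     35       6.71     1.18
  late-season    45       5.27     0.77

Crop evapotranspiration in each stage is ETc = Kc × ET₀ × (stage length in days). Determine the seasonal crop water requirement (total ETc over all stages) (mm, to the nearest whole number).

initial: 0.56 × 3.44 × 35 = 67.42 mm
development: 0.87 × 3.99 × 50 = 173.57 mm
mid-season: 1.18 × 6.71 × 35 = 277.12 mm
late-season: 0.77 × 5.27 × 45 = 182.61 mm
Seasonal total = 700.72 mm

701 mm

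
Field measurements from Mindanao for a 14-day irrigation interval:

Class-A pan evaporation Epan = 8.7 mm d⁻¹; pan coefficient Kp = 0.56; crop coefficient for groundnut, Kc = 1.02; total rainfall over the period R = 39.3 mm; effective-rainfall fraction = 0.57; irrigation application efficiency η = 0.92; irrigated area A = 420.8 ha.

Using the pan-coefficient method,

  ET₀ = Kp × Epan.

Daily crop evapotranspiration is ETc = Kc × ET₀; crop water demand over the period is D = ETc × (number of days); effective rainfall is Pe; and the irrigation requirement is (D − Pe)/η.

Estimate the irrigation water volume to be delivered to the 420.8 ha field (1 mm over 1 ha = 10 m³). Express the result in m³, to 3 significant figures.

ET₀ = 0.56 × 8.7 = 4.8720 mm/d
ETc = Kc × ET₀ = 1.02 × 4.8720 = 4.9694 mm/d
Crop demand D = ETc × 14 d = 4.9694 × 14 = 69.572 mm
Pe = 0.57 × 39.3 = 22.401 mm
D − Pe = 69.572 − 22.401 = 47.171 mm
Gross irrigation = 47.171 / 0.92 = 51.273 mm
Volume = 51.273 mm × 420.8 ha × 10 = 215756.8 m³

216000 m³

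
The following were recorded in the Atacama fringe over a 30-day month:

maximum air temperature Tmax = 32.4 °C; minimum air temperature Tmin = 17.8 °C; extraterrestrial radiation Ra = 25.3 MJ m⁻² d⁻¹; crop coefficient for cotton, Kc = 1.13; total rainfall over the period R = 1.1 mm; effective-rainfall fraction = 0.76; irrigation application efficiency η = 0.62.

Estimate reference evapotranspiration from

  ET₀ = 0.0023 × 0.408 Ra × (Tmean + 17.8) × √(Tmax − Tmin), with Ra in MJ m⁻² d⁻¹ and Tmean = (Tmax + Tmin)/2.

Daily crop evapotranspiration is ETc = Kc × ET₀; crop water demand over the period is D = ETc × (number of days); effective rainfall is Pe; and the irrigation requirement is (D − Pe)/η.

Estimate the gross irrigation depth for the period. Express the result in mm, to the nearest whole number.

Tmean = (32.4 + 17.8)/2 = 25.10 °C
0.408 Ra = 0.408 × 25.3 = 10.3224 mm/d equivalent
ET₀ = 0.0023 × 10.3224 × (25.10 + 17.8) × √14.6 = 0.0023 × 10.3224 × 42.90 × 3.8210 = 3.8917 mm/d
ETc = Kc × ET₀ = 1.13 × 3.8917 = 4.3976 mm/d
Crop demand D = ETc × 30 d = 4.3976 × 30 = 131.928 mm
Pe = 0.76 × 1.1 = 0.836 mm
D − Pe = 131.928 − 0.836 = 131.092 mm
Gross irrigation = 131.092 / 0.62 = 211.439 mm

211 mm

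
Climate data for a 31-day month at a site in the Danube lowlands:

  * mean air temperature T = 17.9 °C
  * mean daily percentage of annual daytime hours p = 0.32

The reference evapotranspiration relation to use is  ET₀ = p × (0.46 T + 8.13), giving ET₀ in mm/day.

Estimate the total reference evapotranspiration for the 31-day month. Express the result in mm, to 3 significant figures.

162 mm

ET₀ = 0.32 × (0.46 × 17.9 + 8.13) = 0.32 × 16.364 = 5.2365 mm/d
Monthly total = 5.2365 × 31 = 162.332 mm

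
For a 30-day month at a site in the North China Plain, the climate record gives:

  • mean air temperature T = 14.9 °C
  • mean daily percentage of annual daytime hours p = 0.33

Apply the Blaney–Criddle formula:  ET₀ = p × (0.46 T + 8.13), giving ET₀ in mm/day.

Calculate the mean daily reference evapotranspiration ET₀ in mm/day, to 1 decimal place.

4.9 mm/day

ET₀ = 0.33 × (0.46 × 14.9 + 8.13) = 0.33 × 14.984 = 4.9447 mm/d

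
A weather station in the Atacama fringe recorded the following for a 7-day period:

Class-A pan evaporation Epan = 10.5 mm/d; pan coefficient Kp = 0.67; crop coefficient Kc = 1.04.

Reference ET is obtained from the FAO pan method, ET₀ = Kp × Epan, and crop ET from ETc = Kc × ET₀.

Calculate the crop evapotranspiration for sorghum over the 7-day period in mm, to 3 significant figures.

ET₀ = 0.67 × 10.5 = 7.0350 mm/d
ETc = Kc × ET₀ = 1.04 × 7.0350 = 7.3164 mm/d
Over 7 days: 7.3164 × 7 = 51.215 mm

51.2 mm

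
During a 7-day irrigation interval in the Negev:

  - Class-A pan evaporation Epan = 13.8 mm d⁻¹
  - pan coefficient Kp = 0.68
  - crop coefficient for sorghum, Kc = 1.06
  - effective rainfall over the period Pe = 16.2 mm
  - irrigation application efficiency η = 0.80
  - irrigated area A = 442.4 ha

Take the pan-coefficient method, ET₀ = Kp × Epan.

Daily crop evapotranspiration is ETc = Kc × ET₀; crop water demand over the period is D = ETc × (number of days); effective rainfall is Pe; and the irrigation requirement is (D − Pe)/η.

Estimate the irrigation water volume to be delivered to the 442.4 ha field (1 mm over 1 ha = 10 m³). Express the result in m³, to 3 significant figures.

ET₀ = 0.68 × 13.8 = 9.3840 mm/d
ETc = Kc × ET₀ = 1.06 × 9.3840 = 9.9470 mm/d
Crop demand D = ETc × 7 d = 9.9470 × 7 = 69.629 mm
D − Pe = 69.629 − 16.2 = 53.429 mm
Gross irrigation = 53.429 / 0.80 = 66.786 mm
Volume = 66.786 mm × 442.4 ha × 10 = 295461.3 m³

295000 m³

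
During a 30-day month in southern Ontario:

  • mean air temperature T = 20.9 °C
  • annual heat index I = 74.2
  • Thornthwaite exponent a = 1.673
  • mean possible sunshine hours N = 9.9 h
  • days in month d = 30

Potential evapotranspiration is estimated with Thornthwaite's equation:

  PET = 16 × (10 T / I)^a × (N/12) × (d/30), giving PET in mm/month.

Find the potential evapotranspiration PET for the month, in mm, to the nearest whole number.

10T/I = 10 × 20.9 / 74.2 = 2.8167
(10T/I)^a = 2.8167^1.673 = 5.6548
Uncorrected PET = 16 × 5.6548 = 90.477 mm
Correction = (N/12)(d/30) = (9.9/12)(30/30) = 0.8250
PET = 90.477 × 0.8250 = 74.644 mm/month

75 mm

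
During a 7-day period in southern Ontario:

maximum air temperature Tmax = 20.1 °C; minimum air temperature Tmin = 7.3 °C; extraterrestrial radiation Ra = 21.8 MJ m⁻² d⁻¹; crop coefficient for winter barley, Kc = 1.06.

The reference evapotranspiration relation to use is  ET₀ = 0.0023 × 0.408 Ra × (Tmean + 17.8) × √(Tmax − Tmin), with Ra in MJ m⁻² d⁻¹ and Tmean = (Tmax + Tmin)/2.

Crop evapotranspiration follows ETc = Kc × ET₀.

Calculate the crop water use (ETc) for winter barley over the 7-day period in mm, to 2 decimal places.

Tmean = (20.1 + 7.3)/2 = 13.70 °C
0.408 Ra = 0.408 × 21.8 = 8.8944 mm/d equivalent
ET₀ = 0.0023 × 8.8944 × (13.70 + 17.8) × √12.8 = 0.0023 × 8.8944 × 31.50 × 3.5777 = 2.3055 mm/d
ETc = Kc × ET₀ = 1.06 × 2.3055 = 2.4438 mm/d
Over 7 days: 2.4438 × 7 = 17.107 mm

17.11 mm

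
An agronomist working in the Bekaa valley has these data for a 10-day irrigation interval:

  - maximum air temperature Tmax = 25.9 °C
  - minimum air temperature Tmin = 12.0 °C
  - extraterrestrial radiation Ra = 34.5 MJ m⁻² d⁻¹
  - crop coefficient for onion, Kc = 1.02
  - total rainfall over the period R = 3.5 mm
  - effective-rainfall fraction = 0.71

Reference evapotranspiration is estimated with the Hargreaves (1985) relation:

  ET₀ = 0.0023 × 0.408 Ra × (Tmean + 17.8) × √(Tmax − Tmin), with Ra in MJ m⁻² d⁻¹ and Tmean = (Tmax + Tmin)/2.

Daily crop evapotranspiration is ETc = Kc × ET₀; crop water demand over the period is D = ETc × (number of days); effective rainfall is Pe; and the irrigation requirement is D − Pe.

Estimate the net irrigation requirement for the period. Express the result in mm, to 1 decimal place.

Tmean = (25.9 + 12.0)/2 = 18.95 °C
0.408 Ra = 0.408 × 34.5 = 14.0760 mm/d equivalent
ET₀ = 0.0023 × 14.0760 × (18.95 + 17.8) × √13.9 = 0.0023 × 14.0760 × 36.75 × 3.7283 = 4.4358 mm/d
ETc = Kc × ET₀ = 1.02 × 4.4358 = 4.5245 mm/d
Crop demand D = ETc × 10 d = 4.5245 × 10 = 45.245 mm
Pe = 0.71 × 3.5 = 2.485 mm
D − Pe = 45.245 − 2.485 = 42.760 mm

42.8 mm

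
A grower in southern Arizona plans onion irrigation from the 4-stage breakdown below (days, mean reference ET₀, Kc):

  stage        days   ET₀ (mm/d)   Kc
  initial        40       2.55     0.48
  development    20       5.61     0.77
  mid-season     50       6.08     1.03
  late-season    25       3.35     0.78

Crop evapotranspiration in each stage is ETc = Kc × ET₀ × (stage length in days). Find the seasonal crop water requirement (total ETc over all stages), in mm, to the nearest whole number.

514 mm

initial: 0.48 × 2.55 × 40 = 48.96 mm
development: 0.77 × 5.61 × 20 = 86.39 mm
mid-season: 1.03 × 6.08 × 50 = 313.12 mm
late-season: 0.78 × 3.35 × 25 = 65.33 mm
Seasonal total = 513.80 mm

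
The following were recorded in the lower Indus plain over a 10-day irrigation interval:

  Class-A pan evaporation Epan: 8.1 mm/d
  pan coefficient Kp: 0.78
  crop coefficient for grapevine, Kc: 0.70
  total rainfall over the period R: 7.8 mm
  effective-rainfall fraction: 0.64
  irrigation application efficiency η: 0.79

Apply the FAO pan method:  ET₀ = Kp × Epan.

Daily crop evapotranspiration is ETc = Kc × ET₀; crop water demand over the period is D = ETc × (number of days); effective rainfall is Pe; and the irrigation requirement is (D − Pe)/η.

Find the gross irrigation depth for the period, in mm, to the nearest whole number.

50 mm

ET₀ = 0.78 × 8.1 = 6.3180 mm/d
ETc = Kc × ET₀ = 0.70 × 6.3180 = 4.4226 mm/d
Crop demand D = ETc × 10 d = 4.4226 × 10 = 44.226 mm
Pe = 0.64 × 7.8 = 4.992 mm
D − Pe = 44.226 − 4.992 = 39.234 mm
Gross irrigation = 39.234 / 0.79 = 49.663 mm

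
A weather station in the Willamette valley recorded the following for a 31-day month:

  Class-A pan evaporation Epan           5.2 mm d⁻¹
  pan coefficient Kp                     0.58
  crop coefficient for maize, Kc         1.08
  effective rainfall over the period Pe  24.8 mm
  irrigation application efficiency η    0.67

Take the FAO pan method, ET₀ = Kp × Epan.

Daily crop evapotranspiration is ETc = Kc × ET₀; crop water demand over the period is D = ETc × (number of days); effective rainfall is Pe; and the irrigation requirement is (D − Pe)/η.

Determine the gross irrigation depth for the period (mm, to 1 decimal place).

ET₀ = 0.58 × 5.2 = 3.0160 mm/d
ETc = Kc × ET₀ = 1.08 × 3.0160 = 3.2573 mm/d
Crop demand D = ETc × 31 d = 3.2573 × 31 = 100.976 mm
D − Pe = 100.976 − 24.8 = 76.176 mm
Gross irrigation = 76.176 / 0.67 = 113.696 mm

113.7 mm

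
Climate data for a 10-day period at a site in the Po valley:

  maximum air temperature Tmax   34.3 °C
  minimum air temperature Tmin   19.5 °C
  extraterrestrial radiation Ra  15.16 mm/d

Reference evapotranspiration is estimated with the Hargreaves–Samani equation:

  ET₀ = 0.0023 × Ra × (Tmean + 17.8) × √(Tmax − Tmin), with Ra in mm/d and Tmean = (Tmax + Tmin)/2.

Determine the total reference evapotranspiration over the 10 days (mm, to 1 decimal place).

60.0 mm

Tmean = (34.3 + 19.5)/2 = 26.90 °C
ET₀ = 0.0023 × 15.16 × (26.90 + 17.8) × √14.8 = 0.0023 × 15.16 × 44.70 × 3.8471 = 5.9961 mm/d
Over 10 days: 5.9961 × 10 = 59.961 mm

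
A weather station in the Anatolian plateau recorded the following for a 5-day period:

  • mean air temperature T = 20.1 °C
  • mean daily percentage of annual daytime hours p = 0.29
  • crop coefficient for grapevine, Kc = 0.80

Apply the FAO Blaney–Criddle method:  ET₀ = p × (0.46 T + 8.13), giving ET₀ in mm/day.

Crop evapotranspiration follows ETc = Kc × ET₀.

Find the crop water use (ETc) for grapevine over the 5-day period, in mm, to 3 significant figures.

ET₀ = 0.29 × (0.46 × 20.1 + 8.13) = 0.29 × 17.376 = 5.0390 mm/d
ETc = Kc × ET₀ = 0.80 × 5.0390 = 4.0312 mm/d
Over 5 days: 4.0312 × 5 = 20.156 mm

20.2 mm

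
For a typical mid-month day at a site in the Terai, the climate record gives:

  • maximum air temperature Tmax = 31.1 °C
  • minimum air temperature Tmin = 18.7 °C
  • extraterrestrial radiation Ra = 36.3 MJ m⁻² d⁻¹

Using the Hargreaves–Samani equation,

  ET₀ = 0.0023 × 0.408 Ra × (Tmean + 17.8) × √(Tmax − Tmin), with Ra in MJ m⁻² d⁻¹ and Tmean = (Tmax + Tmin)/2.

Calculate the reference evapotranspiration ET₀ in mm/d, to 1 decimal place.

Tmean = (31.1 + 18.7)/2 = 24.90 °C
0.408 Ra = 0.408 × 36.3 = 14.8104 mm/d equivalent
ET₀ = 0.0023 × 14.8104 × (24.90 + 17.8) × √12.4 = 0.0023 × 14.8104 × 42.70 × 3.5214 = 5.1220 mm/d

5.1 mm/d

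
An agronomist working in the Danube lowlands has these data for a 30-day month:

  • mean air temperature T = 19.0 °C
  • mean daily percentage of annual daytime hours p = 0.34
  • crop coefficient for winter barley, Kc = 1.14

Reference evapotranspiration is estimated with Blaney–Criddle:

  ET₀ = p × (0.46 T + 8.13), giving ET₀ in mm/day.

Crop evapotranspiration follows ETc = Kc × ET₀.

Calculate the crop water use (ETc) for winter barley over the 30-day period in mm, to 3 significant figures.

196 mm

ET₀ = 0.34 × (0.46 × 19.0 + 8.13) = 0.34 × 16.870 = 5.7358 mm/d
ETc = Kc × ET₀ = 1.14 × 5.7358 = 6.5388 mm/d
Over 30 days: 6.5388 × 30 = 196.164 mm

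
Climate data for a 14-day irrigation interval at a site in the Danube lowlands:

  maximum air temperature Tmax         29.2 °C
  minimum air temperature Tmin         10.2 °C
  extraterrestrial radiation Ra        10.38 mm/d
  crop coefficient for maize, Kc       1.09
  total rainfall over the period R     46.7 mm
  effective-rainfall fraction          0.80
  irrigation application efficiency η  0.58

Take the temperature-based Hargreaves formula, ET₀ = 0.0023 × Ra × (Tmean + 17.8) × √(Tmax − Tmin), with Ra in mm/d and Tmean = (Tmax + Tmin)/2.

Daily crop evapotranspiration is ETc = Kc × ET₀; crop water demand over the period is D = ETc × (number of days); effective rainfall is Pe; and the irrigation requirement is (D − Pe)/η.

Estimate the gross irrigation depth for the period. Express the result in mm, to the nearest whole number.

38 mm

Tmean = (29.2 + 10.2)/2 = 19.70 °C
ET₀ = 0.0023 × 10.38 × (19.70 + 17.8) × √19.0 = 0.0023 × 10.38 × 37.50 × 4.3589 = 3.9024 mm/d
ETc = Kc × ET₀ = 1.09 × 3.9024 = 4.2536 mm/d
Crop demand D = ETc × 14 d = 4.2536 × 14 = 59.550 mm
Pe = 0.80 × 46.7 = 37.360 mm
D − Pe = 59.550 − 37.360 = 22.190 mm
Gross irrigation = 22.190 / 0.58 = 38.259 mm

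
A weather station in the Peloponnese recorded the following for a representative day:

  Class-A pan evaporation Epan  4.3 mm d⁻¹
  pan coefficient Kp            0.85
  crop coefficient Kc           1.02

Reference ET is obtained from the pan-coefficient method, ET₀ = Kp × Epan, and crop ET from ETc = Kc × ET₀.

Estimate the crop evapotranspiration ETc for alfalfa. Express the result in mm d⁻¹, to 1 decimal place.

ET₀ = 0.85 × 4.3 = 3.6550 mm/d
ETc = Kc × ET₀ = 1.02 × 3.6550 = 3.7281 mm/d

3.7 mm d⁻¹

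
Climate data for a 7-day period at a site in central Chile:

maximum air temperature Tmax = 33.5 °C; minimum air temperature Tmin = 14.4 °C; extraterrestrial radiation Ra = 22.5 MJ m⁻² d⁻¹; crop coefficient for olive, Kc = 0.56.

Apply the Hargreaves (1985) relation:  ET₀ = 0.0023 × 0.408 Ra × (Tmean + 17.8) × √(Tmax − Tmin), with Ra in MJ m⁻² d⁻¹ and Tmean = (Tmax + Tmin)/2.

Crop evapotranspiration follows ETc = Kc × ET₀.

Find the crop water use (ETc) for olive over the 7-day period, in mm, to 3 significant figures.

15.1 mm

Tmean = (33.5 + 14.4)/2 = 23.95 °C
0.408 Ra = 0.408 × 22.5 = 9.1800 mm/d equivalent
ET₀ = 0.0023 × 9.1800 × (23.95 + 17.8) × √19.1 = 0.0023 × 9.1800 × 41.75 × 4.3704 = 3.8525 mm/d
ETc = Kc × ET₀ = 0.56 × 3.8525 = 2.1574 mm/d
Over 7 days: 2.1574 × 7 = 15.102 mm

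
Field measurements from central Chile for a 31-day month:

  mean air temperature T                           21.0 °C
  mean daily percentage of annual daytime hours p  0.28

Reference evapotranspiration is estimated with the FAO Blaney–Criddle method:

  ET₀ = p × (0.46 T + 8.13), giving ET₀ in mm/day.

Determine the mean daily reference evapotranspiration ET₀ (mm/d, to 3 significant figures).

4.98 mm/d

ET₀ = 0.28 × (0.46 × 21.0 + 8.13) = 0.28 × 17.790 = 4.9812 mm/d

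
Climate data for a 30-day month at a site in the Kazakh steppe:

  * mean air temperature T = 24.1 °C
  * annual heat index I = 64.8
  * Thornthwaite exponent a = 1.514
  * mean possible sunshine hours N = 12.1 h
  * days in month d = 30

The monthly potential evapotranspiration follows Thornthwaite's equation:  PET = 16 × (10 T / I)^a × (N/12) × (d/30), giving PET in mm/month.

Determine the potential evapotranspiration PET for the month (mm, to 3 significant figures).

118 mm

10T/I = 10 × 24.1 / 64.8 = 3.7191
(10T/I)^a = 3.7191^1.514 = 7.3054
Uncorrected PET = 16 × 7.3054 = 116.886 mm
Correction = (N/12)(d/30) = (12.1/12)(30/30) = 1.0083
PET = 116.886 × 1.0083 = 117.856 mm/month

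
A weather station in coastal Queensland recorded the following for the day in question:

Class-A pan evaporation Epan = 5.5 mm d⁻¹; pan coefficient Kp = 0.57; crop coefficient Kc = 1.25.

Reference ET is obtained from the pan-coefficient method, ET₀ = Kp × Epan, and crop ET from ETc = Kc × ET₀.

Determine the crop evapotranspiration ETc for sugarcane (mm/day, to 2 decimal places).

3.92 mm/day

ET₀ = 0.57 × 5.5 = 3.1350 mm/d
ETc = Kc × ET₀ = 1.25 × 3.1350 = 3.9188 mm/d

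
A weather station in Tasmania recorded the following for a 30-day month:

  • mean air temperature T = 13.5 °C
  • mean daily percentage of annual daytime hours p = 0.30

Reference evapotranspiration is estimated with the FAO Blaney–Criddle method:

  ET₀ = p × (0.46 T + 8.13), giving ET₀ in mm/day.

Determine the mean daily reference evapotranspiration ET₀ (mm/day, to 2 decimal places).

ET₀ = 0.30 × (0.46 × 13.5 + 8.13) = 0.30 × 14.340 = 4.3020 mm/d

4.30 mm/day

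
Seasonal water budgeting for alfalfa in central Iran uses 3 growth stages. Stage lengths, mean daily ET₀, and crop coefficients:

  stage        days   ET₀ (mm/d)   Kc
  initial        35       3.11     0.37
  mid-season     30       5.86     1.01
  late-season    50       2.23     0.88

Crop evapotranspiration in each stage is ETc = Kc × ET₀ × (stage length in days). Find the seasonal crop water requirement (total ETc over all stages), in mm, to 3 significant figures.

initial: 0.37 × 3.11 × 35 = 40.27 mm
mid-season: 1.01 × 5.86 × 30 = 177.56 mm
late-season: 0.88 × 2.23 × 50 = 98.12 mm
Seasonal total = 315.95 mm

316 mm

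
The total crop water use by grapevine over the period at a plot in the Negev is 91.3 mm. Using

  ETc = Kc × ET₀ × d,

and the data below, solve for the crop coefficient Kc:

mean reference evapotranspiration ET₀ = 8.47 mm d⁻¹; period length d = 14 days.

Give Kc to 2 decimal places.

0.77

ETc = Kc × ET₀ × d  ⇒  Kc = ETc / (ET₀ × d)
Kc = 91.3 / (8.47 × 14) = 91.3 / 118.58 = 0.7699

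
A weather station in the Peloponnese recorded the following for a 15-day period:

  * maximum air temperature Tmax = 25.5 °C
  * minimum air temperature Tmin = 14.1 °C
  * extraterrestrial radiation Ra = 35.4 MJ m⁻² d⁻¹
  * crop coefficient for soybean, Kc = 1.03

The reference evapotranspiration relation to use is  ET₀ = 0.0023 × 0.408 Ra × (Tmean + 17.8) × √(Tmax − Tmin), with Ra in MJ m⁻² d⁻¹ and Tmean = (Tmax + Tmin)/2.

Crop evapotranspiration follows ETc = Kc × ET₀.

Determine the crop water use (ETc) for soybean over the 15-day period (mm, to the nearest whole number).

65 mm

Tmean = (25.5 + 14.1)/2 = 19.80 °C
0.408 Ra = 0.408 × 35.4 = 14.4432 mm/d equivalent
ET₀ = 0.0023 × 14.4432 × (19.80 + 17.8) × √11.4 = 0.0023 × 14.4432 × 37.60 × 3.3764 = 4.2173 mm/d
ETc = Kc × ET₀ = 1.03 × 4.2173 = 4.3438 mm/d
Over 15 days: 4.3438 × 15 = 65.157 mm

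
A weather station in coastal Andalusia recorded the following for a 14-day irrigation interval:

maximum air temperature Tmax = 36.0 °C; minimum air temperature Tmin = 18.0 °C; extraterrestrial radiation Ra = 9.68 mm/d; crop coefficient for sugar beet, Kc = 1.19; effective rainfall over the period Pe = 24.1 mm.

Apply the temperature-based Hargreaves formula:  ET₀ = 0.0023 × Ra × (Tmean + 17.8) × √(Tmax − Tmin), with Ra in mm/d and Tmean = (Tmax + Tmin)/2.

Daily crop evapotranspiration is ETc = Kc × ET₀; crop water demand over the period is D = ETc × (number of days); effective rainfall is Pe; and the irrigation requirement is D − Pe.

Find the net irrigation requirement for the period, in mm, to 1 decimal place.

Tmean = (36.0 + 18.0)/2 = 27.00 °C
ET₀ = 0.0023 × 9.68 × (27.00 + 17.8) × √18.0 = 0.0023 × 9.68 × 44.80 × 4.2426 = 4.2317 mm/d
ETc = Kc × ET₀ = 1.19 × 4.2317 = 5.0357 mm/d
Crop demand D = ETc × 14 d = 5.0357 × 14 = 70.500 mm
D − Pe = 70.500 − 24.1 = 46.400 mm

46.4 mm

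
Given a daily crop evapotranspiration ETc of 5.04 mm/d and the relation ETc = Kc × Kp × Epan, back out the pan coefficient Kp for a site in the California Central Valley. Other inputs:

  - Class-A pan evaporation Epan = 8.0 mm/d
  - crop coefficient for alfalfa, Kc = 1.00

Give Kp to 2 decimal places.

0.63

ETc = Kc × Kp × Epan  ⇒  Kp = ETc / (Kc × Epan)
Kp = 5.04 / (1.00 × 8.0) = 5.04 / 8.000 = 0.6300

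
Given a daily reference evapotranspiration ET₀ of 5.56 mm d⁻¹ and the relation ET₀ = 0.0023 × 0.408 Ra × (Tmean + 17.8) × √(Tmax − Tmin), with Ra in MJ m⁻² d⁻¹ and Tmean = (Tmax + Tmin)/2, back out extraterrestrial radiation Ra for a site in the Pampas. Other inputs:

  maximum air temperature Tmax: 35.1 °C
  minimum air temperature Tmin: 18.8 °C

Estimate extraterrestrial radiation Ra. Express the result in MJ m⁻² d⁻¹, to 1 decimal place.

32.8 MJ m⁻² d⁻¹

Tmean = (35.1+18.8)/2 = 26.95 °C; ΔT = 16.3
Ra = ET₀ / [0.0023 × 0.408 × (Tmean+17.8) × √ΔT]
   = 5.56 / (0.0023 × 0.408 × 44.75 × 4.0373) = 32.795 MJ m⁻² d⁻¹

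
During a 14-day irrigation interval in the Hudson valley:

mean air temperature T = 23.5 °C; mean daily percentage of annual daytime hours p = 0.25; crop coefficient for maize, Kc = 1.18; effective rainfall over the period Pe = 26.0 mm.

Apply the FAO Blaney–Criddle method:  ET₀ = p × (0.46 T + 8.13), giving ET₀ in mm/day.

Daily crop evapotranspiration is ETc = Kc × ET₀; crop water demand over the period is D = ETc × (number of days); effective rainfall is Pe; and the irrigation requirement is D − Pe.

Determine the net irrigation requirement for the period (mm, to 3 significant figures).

52.2 mm

ET₀ = 0.25 × (0.46 × 23.5 + 8.13) = 0.25 × 18.940 = 4.7350 mm/d
ETc = Kc × ET₀ = 1.18 × 4.7350 = 5.5873 mm/d
Crop demand D = ETc × 14 d = 5.5873 × 14 = 78.222 mm
D − Pe = 78.222 − 26.0 = 52.222 mm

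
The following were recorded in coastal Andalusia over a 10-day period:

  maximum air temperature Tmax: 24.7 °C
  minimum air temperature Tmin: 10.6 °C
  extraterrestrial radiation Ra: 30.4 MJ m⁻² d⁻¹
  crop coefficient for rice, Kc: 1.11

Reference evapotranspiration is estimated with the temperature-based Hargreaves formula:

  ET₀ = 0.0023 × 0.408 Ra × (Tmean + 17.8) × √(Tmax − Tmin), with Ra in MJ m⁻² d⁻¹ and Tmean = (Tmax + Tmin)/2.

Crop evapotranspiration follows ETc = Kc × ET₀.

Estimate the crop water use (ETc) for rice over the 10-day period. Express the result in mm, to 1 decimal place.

42.2 mm

Tmean = (24.7 + 10.6)/2 = 17.65 °C
0.408 Ra = 0.408 × 30.4 = 12.4032 mm/d equivalent
ET₀ = 0.0023 × 12.4032 × (17.65 + 17.8) × √14.1 = 0.0023 × 12.4032 × 35.45 × 3.7550 = 3.7974 mm/d
ETc = Kc × ET₀ = 1.11 × 3.7974 = 4.2151 mm/d
Over 10 days: 4.2151 × 10 = 42.151 mm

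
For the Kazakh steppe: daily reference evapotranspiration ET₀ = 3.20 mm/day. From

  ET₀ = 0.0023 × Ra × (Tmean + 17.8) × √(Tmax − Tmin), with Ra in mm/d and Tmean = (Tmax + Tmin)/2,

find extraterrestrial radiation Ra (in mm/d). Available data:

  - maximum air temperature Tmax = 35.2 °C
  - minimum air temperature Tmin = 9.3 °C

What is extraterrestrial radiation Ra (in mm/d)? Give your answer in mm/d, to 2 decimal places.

6.83 mm/d

Tmean = 22.25 °C; √ΔT = 5.0892
Ra = ET₀ / [0.0023 × (Tmean+17.8) × √ΔT] = 3.20 / (0.0023 × 40.05 × 5.0892) = 6.826 mm/d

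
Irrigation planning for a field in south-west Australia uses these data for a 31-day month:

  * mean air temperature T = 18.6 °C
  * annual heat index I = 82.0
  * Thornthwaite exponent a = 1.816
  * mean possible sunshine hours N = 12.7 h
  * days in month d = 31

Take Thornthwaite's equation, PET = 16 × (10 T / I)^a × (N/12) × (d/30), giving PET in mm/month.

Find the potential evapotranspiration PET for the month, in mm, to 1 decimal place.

77.4 mm

10T/I = 10 × 18.6 / 82.0 = 2.2683
(10T/I)^a = 2.2683^1.816 = 4.4254
Uncorrected PET = 16 × 4.4254 = 70.806 mm
Correction = (N/12)(d/30) = (12.7/12)(31/30) = 1.0936
PET = 70.806 × 1.0936 = 77.433 mm/month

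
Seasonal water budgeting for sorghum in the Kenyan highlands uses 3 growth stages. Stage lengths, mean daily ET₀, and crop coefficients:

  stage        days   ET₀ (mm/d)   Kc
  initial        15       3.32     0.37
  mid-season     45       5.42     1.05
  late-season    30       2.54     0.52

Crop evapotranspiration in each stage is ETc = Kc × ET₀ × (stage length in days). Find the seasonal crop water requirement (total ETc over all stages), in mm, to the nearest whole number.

initial: 0.37 × 3.32 × 15 = 18.43 mm
mid-season: 1.05 × 5.42 × 45 = 256.10 mm
late-season: 0.52 × 2.54 × 30 = 39.62 mm
Seasonal total = 314.15 mm

314 mm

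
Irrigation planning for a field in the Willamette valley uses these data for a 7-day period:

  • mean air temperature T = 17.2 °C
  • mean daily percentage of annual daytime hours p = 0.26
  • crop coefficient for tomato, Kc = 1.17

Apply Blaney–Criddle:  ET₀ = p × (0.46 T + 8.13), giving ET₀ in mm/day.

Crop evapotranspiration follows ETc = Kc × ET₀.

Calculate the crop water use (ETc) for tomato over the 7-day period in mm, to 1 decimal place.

ET₀ = 0.26 × (0.46 × 17.2 + 8.13) = 0.26 × 16.042 = 4.1709 mm/d
ETc = Kc × ET₀ = 1.17 × 4.1709 = 4.8800 mm/d
Over 7 days: 4.8800 × 7 = 34.160 mm

34.2 mm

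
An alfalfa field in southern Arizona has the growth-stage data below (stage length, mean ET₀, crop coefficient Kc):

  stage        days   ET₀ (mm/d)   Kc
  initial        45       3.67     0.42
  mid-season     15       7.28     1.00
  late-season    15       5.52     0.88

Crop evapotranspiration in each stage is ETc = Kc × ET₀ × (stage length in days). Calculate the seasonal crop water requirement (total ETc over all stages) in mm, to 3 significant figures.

initial: 0.42 × 3.67 × 45 = 69.36 mm
mid-season: 1.00 × 7.28 × 15 = 109.20 mm
late-season: 0.88 × 5.52 × 15 = 72.86 mm
Seasonal total = 251.42 mm

251 mm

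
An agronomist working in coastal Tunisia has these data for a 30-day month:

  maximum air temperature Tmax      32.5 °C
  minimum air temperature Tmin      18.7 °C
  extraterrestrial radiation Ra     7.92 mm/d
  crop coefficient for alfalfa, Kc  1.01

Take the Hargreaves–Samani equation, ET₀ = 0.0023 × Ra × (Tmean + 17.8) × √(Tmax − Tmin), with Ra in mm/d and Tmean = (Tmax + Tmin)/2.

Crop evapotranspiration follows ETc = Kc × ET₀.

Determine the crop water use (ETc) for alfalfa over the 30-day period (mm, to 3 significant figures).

Tmean = (32.5 + 18.7)/2 = 25.60 °C
ET₀ = 0.0023 × 7.92 × (25.60 + 17.8) × √13.8 = 0.0023 × 7.92 × 43.40 × 3.7148 = 2.9368 mm/d
ETc = Kc × ET₀ = 1.01 × 2.9368 = 2.9662 mm/d
Over 30 days: 2.9662 × 30 = 88.986 mm

89.0 mm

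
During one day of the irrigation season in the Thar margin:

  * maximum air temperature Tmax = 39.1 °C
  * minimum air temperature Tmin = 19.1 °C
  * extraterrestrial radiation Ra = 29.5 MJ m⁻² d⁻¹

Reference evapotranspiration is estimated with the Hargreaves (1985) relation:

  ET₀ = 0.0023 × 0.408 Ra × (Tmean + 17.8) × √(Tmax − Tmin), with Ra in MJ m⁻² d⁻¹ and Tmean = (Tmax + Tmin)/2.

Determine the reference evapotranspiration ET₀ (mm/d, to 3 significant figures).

Tmean = (39.1 + 19.1)/2 = 29.10 °C
0.408 Ra = 0.408 × 29.5 = 12.0360 mm/d equivalent
ET₀ = 0.0023 × 12.0360 × (29.10 + 17.8) × √20.0 = 0.0023 × 12.0360 × 46.90 × 4.4721 = 5.8062 mm/d

5.81 mm/d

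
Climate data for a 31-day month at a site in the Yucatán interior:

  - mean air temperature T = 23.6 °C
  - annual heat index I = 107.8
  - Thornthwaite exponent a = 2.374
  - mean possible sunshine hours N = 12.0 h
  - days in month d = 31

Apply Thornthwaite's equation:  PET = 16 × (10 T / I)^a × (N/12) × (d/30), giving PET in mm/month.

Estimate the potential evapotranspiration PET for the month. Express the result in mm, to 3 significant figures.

10T/I = 10 × 23.6 / 107.8 = 2.1892
(10T/I)^a = 2.1892^2.374 = 6.4245
Uncorrected PET = 16 × 6.4245 = 102.792 mm
Correction = (N/12)(d/30) = (12.0/12)(31/30) = 1.0333
PET = 102.792 × 1.0333 = 106.215 mm/month

106 mm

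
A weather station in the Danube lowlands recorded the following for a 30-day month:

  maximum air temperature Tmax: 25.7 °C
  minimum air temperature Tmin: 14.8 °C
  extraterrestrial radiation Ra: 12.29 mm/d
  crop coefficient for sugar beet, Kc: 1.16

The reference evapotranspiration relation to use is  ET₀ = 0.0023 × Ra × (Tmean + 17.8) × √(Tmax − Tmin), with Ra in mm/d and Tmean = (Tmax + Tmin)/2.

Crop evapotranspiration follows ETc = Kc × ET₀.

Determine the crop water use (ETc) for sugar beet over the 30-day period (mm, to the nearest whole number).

124 mm

Tmean = (25.7 + 14.8)/2 = 20.25 °C
ET₀ = 0.0023 × 12.29 × (20.25 + 17.8) × √10.9 = 0.0023 × 12.29 × 38.05 × 3.3015 = 3.5510 mm/d
ETc = Kc × ET₀ = 1.16 × 3.5510 = 4.1192 mm/d
Over 30 days: 4.1192 × 30 = 123.576 mm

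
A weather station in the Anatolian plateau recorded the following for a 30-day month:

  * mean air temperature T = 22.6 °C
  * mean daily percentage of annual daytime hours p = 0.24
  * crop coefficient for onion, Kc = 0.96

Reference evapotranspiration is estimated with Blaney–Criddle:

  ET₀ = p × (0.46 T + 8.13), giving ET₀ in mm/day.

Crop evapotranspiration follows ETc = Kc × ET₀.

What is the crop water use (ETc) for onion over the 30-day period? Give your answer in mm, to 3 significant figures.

128 mm

ET₀ = 0.24 × (0.46 × 22.6 + 8.13) = 0.24 × 18.526 = 4.4462 mm/d
ETc = Kc × ET₀ = 0.96 × 4.4462 = 4.2684 mm/d
Over 30 days: 4.2684 × 30 = 128.052 mm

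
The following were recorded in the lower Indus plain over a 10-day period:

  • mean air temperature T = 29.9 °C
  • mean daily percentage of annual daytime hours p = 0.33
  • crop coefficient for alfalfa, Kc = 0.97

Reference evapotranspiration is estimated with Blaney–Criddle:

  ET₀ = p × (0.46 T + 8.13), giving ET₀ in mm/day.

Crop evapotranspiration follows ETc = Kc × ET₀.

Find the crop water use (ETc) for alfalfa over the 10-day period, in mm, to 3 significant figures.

ET₀ = 0.33 × (0.46 × 29.9 + 8.13) = 0.33 × 21.884 = 7.2217 mm/d
ETc = Kc × ET₀ = 0.97 × 7.2217 = 7.0050 mm/d
Over 10 days: 7.0050 × 10 = 70.050 mm

70.1 mm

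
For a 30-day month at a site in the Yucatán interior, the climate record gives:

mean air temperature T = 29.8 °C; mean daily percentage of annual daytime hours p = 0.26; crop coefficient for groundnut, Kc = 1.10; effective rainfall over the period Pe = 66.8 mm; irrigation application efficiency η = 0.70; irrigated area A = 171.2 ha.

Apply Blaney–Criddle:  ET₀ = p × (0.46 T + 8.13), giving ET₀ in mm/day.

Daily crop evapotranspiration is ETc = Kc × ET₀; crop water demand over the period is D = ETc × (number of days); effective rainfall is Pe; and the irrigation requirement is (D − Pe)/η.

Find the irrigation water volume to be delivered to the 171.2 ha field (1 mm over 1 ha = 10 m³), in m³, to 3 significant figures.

ET₀ = 0.26 × (0.46 × 29.8 + 8.13) = 0.26 × 21.838 = 5.6779 mm/d
ETc = Kc × ET₀ = 1.10 × 5.6779 = 6.2457 mm/d
Crop demand D = ETc × 30 d = 6.2457 × 30 = 187.371 mm
D − Pe = 187.371 − 66.8 = 120.571 mm
Gross irrigation = 120.571 / 0.70 = 172.244 mm
Volume = 172.244 mm × 171.2 ha × 10 = 294881.7 m³

295000 m³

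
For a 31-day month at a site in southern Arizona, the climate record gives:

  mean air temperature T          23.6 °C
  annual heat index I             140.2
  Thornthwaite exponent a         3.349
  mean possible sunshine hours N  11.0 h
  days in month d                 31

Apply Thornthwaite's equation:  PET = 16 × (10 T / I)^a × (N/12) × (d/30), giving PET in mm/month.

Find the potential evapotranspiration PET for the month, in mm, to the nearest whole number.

10T/I = 10 × 23.6 / 140.2 = 1.6833
(10T/I)^a = 1.6833^3.349 = 5.7202
Uncorrected PET = 16 × 5.7202 = 91.523 mm
Correction = (N/12)(d/30) = (11.0/12)(31/30) = 0.9472
PET = 91.523 × 0.9472 = 86.691 mm/month

87 mm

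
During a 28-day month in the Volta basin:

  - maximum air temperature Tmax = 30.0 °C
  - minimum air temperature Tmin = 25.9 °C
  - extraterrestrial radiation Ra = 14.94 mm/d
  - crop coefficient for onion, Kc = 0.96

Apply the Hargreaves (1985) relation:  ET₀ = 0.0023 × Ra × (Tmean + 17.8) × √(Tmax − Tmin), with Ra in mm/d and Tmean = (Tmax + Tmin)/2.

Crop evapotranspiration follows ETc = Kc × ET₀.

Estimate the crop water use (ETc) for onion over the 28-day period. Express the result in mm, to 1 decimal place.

85.6 mm

Tmean = (30.0 + 25.9)/2 = 27.95 °C
ET₀ = 0.0023 × 14.94 × (27.95 + 17.8) × √4.1 = 0.0023 × 14.94 × 45.75 × 2.0248 = 3.1831 mm/d
ETc = Kc × ET₀ = 0.96 × 3.1831 = 3.0558 mm/d
Over 28 days: 3.0558 × 28 = 85.562 mm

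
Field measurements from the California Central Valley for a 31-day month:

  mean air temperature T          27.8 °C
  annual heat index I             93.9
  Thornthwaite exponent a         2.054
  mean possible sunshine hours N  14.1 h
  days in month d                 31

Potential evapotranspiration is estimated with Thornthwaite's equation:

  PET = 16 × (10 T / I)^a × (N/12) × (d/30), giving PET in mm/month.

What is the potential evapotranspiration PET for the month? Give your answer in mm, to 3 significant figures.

10T/I = 10 × 27.8 / 93.9 = 2.9606
(10T/I)^a = 2.9606^2.054 = 9.2942
Uncorrected PET = 16 × 9.2942 = 148.707 mm
Correction = (N/12)(d/30) = (14.1/12)(31/30) = 1.2142
PET = 148.707 × 1.2142 = 180.560 mm/month

181 mm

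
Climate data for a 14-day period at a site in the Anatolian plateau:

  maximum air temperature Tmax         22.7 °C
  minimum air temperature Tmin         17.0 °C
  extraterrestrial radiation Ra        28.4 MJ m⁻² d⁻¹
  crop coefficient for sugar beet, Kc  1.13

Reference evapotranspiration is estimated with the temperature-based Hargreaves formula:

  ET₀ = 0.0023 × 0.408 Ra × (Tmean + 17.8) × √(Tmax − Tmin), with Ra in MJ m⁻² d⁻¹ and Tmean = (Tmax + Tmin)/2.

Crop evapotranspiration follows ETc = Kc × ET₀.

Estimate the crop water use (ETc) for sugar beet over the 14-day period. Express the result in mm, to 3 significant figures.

Tmean = (22.7 + 17.0)/2 = 19.85 °C
0.408 Ra = 0.408 × 28.4 = 11.5872 mm/d equivalent
ET₀ = 0.0023 × 11.5872 × (19.85 + 17.8) × √5.7 = 0.0023 × 11.5872 × 37.65 × 2.3875 = 2.3956 mm/d
ETc = Kc × ET₀ = 1.13 × 2.3956 = 2.7070 mm/d
Over 14 days: 2.7070 × 14 = 37.898 mm

37.9 mm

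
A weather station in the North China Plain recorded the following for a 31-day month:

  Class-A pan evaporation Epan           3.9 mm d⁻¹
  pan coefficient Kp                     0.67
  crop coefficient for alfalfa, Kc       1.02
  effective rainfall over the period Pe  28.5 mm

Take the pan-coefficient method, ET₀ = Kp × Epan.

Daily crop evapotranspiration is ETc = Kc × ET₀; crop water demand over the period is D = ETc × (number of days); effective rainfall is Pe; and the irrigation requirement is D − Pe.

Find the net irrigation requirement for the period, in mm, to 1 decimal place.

54.1 mm

ET₀ = 0.67 × 3.9 = 2.6130 mm/d
ETc = Kc × ET₀ = 1.02 × 2.6130 = 2.6653 mm/d
Crop demand D = ETc × 31 d = 2.6653 × 31 = 82.624 mm
D − Pe = 82.624 − 28.5 = 54.124 mm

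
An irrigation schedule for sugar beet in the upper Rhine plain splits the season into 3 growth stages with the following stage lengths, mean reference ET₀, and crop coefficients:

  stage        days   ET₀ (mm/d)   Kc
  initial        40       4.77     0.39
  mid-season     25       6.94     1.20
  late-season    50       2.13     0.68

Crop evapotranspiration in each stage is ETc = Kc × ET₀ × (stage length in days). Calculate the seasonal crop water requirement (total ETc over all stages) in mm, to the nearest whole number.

initial: 0.39 × 4.77 × 40 = 74.41 mm
mid-season: 1.20 × 6.94 × 25 = 208.20 mm
late-season: 0.68 × 2.13 × 50 = 72.42 mm
Seasonal total = 355.03 mm

355 mm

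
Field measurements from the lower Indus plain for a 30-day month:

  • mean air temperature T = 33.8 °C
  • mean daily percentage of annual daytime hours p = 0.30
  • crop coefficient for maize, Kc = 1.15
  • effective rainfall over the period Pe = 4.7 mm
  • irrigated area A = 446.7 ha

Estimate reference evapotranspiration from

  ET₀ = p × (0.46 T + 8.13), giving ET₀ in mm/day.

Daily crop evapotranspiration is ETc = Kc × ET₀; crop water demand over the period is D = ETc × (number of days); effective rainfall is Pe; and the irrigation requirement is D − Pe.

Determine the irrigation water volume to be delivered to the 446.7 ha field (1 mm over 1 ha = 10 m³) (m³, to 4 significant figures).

ET₀ = 0.30 × (0.46 × 33.8 + 8.13) = 0.30 × 23.678 = 7.1034 mm/d
ETc = Kc × ET₀ = 1.15 × 7.1034 = 8.1689 mm/d
Crop demand D = ETc × 30 d = 8.1689 × 30 = 245.067 mm
D − Pe = 245.067 − 4.7 = 240.367 mm
Volume = 240.367 mm × 446.7 ha × 10 = 1073719.4 m³

1074000 m³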